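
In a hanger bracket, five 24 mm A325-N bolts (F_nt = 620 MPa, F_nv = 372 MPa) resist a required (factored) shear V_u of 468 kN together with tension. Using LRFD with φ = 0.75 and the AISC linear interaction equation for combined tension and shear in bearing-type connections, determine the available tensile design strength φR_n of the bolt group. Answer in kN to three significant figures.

A_b = π·24²/4 = 452.4 mm²; f_rv = 468 × 1000 / (5 × 452.4) = 206.9 MPa.
F'_nt = 1.3 F_nt − (F_nt / φF_nv) f_rv = 1.3·620 − (620/(0.75·372))·206.9 = 346.2 MPa, capped at F_nt → F'_nt = 346.2 MPa.
R_n = F'_nt · A_b · n = 346.2 × 452.4 × 5 / 1000 = 783.1 kN.
Design strength φR_n = 0.75 × 783.1 = 587 kN.

587 kN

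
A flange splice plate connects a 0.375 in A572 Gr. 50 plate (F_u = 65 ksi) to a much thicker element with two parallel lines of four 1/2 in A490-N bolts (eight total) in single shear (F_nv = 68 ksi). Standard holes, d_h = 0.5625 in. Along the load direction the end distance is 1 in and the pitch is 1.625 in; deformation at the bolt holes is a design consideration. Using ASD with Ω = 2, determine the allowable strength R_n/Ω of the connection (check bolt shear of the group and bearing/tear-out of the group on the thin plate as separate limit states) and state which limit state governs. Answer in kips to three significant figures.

53.4 kips (bolt shear governs)

Bolt shear: A_b = π·0.5²/4 = 0.1963 in²; R_n = 68 × 0.1963 × 8 × 1 = 106.8 kips → 106.8 / 2 = 53.4 kips.
Bearing (1.2 l_c t F_u ≤ 2.4 d t F_u): upper limit = 2.4·0.5·0.375·65 = 29.25 kips.
  Edge l_c = 1 − 0.5625/2 = 0.7188 → r_n = 21.02 kips; interior l_c = 1.625 − 0.5625 = 1.062 → r_n = 29.25 kips.
  R_n,bearing = 2·21.02 + 6·29.25 = 217.5 kips → 217.5 / 2 = 109 kips.
Bolt shear governs: 53.4 kips.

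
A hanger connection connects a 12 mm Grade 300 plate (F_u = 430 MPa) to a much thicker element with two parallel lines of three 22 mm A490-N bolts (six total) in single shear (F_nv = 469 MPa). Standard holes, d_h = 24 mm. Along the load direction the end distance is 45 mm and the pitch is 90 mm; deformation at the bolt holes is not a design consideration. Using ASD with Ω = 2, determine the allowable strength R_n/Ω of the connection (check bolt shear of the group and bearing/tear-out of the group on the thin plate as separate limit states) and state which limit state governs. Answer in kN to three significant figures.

535 kN (bolt shear governs)

Bolt shear: A_b = π·22²/4 = 380.1 mm²; R_n = 469 × 380.1 × 6 × 1 / 1000 = 1070 kN → 1070 / 2 = 535 kN.
Bearing (1.5 l_c t F_u ≤ 3.0 d t F_u): upper limit = 3.0·22·12·430 / 1000 = 340.6 kN.
  Edge l_c = 45 − 24/2 = 33 → r_n = 255.4 kN; interior l_c = 90 − 24 = 66 → r_n = 340.6 kN.
  R_n,bearing = 2·255.4 + 4·340.6 = 1873 kN → 1873 / 2 = 937 kN.
Bolt shear governs: 535 kN.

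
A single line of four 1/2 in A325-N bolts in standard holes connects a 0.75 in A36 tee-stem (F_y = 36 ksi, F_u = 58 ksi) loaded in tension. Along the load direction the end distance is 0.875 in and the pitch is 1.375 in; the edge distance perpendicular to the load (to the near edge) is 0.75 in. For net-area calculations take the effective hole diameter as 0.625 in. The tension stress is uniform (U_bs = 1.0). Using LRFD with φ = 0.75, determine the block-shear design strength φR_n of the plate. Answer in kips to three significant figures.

69.3 kips

Shear plane L_v = 0.875 + 3·1.375 = 5 in; A_gv = 5 × 0.75 = 3.75 in².
A_nv = (5 − 3.5·0.625) × 0.75 = 2.109 in².
A_nt = (0.75 − 0.5·0.625) × 0.75 = 0.3281 in².
0.6 F_u A_nv = 73.41 kips; 0.6 F_y A_gv = 81 kips → shear rupture governs the shear term.
R_n = 73.41 + 1.0 × 58 × 0.3281 = 92.44 kips.
Design strength φR_n = 0.75 × 92.44 = 69.3 kips.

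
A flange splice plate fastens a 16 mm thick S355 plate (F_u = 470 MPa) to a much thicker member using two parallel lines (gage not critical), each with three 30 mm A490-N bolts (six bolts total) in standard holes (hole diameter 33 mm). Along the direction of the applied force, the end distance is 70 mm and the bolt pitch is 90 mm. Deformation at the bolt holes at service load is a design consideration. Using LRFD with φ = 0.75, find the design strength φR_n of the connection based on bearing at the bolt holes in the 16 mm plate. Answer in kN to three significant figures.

2270 kN

Per bolt r_n = 1.2 l_c t F_u ≤ 2.4 d t F_u; upper limit = 2.4 × 30 × 16 × 470 / 1000 = 541.4 kN.
Edge bolt: l_c = 70 − 33/2 = 53.5 mm → 1.2 × 53.5 × 16 × 470 / 1000 = 482.8 → r_n = 482.8 kN.
Interior bolts: l_c = 90 − 33 = 57 mm → 1.2 × 57 × 16 × 470 / 1000 = 514.4 → r_n = 514.4 kN.
R_n = 2 × 482.8 + 4 × 514.4 = 3023 kN.
Design strength φR_n = 0.75 × 3023 = 2270 kN.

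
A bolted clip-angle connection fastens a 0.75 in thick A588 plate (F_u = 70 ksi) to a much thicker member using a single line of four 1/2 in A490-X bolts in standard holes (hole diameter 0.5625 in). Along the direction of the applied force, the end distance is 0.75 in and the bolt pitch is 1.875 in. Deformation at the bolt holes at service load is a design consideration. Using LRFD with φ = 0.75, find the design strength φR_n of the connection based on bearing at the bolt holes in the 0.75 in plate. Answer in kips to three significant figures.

164 kips

Per bolt r_n = 1.2 l_c t F_u ≤ 2.4 d t F_u; upper limit = 2.4 × 0.5 × 0.75 × 70 = 63 kips.
Edge bolt: l_c = 0.75 − 0.5625/2 = 0.4688 in → 1.2 × 0.4688 × 0.75 × 70 = 29.53 → r_n = 29.53 kips.
Interior bolts: l_c = 1.875 − 0.5625 = 1.312 in → 1.2 × 1.312 × 0.75 × 70 = 82.69 → r_n = 63 kips.
R_n = 1 × 29.53 + 3 × 63 = 218.5 kips.
Design strength φR_n = 0.75 × 218.5 = 164 kips.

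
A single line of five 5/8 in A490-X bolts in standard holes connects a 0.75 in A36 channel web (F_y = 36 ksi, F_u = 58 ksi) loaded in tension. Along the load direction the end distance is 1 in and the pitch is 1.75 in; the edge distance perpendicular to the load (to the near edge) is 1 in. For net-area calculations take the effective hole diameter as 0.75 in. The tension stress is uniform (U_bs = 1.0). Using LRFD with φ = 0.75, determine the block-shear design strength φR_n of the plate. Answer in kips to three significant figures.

Shear plane L_v = 1 + 4·1.75 = 8 in; A_gv = 8 × 0.75 = 6 in².
A_nv = (8 − 4.5·0.75) × 0.75 = 3.469 in².
A_nt = (1 − 0.5·0.75) × 0.75 = 0.4688 in².
0.6 F_u A_nv = 120.7 kips; 0.6 F_y A_gv = 129.6 kips → shear rupture governs the shear term.
R_n = 120.7 + 1.0 × 58 × 0.4688 = 147.9 kips.
Design strength φR_n = 0.75 × 147.9 = 111 kips.

111 kips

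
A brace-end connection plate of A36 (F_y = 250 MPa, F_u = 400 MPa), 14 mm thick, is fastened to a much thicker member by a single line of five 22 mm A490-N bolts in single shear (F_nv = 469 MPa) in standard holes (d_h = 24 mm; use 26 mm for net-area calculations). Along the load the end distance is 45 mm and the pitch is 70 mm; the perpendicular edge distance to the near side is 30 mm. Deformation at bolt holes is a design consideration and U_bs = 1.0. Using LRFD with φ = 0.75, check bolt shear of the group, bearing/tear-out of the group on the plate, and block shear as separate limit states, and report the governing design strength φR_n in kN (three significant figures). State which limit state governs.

Bolt shear: A_b = π·22²/4 = 380.1 mm²; R_n = 469 × 380.1 × 5 × 1 / 1000 = 891.4 kN → 0.75 × 891.4 = 669 kN.
Bearing: edge l_c = 33, r_n = 221.8 kN; interior l_c = 46, r_n = 295.7 kN; R_n = 221.8 + 4·295.7 = 1404 kN → 1050 kN.
Block shear: A_gv = 4550, A_nv = 2912, A_nt = 238 mm²; R_n = min(0.6F_uA_nv, 0.6F_yA_gv) + U_bs·F_u·A_nt = 777.7 kN → 583 kN.
Block shear governs: 583 kN.

583 kN (block shear governs)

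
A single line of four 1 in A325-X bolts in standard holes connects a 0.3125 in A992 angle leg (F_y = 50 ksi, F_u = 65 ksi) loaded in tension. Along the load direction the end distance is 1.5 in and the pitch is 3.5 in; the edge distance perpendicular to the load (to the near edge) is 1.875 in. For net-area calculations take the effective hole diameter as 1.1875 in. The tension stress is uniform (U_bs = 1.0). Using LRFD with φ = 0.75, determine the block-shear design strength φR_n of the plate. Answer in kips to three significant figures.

91.2 kips

Shear plane L_v = 1.5 + 3·3.5 = 12 in; A_gv = 12 × 0.3125 = 3.75 in².
A_nv = (12 − 3.5·1.1875) × 0.3125 = 2.451 in².
A_nt = (1.875 − 0.5·1.1875) × 0.3125 = 0.4004 in².
0.6 F_u A_nv = 95.6 kips; 0.6 F_y A_gv = 112.5 kips → shear rupture governs the shear term.
R_n = 95.6 + 1.0 × 65 × 0.4004 = 121.6 kips.
Design strength φR_n = 0.75 × 121.6 = 91.2 kips.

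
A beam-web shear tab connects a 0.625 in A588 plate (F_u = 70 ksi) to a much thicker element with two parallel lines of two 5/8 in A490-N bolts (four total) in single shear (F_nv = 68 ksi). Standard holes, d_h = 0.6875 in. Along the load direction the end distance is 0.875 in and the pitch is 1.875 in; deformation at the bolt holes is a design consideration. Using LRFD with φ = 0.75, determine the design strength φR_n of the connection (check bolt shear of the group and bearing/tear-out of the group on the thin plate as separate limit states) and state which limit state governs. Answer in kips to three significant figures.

62.6 kips (bolt shear governs)

Bolt shear: A_b = π·0.625²/4 = 0.3068 in²; R_n = 68 × 0.3068 × 4 × 1 = 83.45 kips → 0.75 × 83.45 = 62.6 kips.
Bearing (1.2 l_c t F_u ≤ 2.4 d t F_u): upper limit = 2.4·0.625·0.625·70 = 65.62 kips.
  Edge l_c = 0.875 − 0.6875/2 = 0.5312 → r_n = 27.89 kips; interior l_c = 1.875 − 0.6875 = 1.188 → r_n = 62.34 kips.
  R_n,bearing = 2·27.89 + 2·62.34 = 180.5 kips → 0.75 × 180.5 = 135 kips.
Bolt shear governs: 62.6 kips.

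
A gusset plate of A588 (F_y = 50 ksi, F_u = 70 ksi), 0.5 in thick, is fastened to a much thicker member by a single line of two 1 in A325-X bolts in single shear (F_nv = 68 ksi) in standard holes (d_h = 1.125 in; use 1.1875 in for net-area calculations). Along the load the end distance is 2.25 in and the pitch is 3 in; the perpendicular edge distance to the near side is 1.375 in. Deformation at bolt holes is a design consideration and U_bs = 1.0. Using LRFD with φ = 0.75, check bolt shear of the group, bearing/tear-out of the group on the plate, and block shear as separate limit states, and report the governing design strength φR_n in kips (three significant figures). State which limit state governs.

75.1 kips (block shear governs)

Bolt shear: A_b = π·1²/4 = 0.7854 in²; R_n = 68 × 0.7854 × 2 × 1 = 106.8 kips → 0.75 × 106.8 = 80.1 kips.
Bearing: edge l_c = 1.688, r_n = 70.88 kips; interior l_c = 1.875, r_n = 78.75 kips; R_n = 70.88 + 1·78.75 = 149.6 kips → 112 kips.
Block shear: A_gv = 2.625, A_nv = 1.734, A_nt = 0.3906 in²; R_n = min(0.6F_uA_nv, 0.6F_yA_gv) + U_bs·F_u·A_nt = 100.2 kips → 75.1 kips.
Block shear governs: 75.1 kips.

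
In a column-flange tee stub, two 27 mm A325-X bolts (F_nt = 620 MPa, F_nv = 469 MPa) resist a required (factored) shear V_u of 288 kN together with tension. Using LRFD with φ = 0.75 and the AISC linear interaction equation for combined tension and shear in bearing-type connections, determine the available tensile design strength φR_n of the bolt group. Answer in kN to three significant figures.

A_b = π·27²/4 = 572.6 mm²; f_rv = 288 × 1000 / (2 × 572.6) = 251.5 MPa.
F'_nt = 1.3 F_nt − (F_nt / φF_nv) f_rv = 1.3·620 − (620/(0.75·469))·251.5 = 362.7 MPa, capped at F_nt → F'_nt = 362.7 MPa.
R_n = F'_nt · A_b · n = 362.7 × 572.6 × 2 / 1000 = 415.3 kN.
Design strength φR_n = 0.75 × 415.3 = 311 kN.

311 kN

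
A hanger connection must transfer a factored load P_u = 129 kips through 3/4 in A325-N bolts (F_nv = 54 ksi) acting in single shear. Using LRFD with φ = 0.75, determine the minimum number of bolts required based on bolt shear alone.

8 bolts

A_b = π·0.75²/4 = 0.4418 in².
Per-bolt design strength φR_n = 0.75 × 54 × 0.4418 × 1 = 17.89 kips.
n ≥ 129 / 17.89 = 7.21 → use 8 bolts.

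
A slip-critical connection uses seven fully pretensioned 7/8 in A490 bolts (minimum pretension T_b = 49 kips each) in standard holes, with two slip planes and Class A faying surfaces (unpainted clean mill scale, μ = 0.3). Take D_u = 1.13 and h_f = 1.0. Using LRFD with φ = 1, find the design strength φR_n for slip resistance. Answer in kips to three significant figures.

233 kips

R_n = μ · D_u · h_f · T_b · n_s · n_b = 0.3 × 1.13 × 1.0 × 49 × 2 × 7 = 232.6 kips.
Design strength φR_n = 1 × 232.6 = 233 kips.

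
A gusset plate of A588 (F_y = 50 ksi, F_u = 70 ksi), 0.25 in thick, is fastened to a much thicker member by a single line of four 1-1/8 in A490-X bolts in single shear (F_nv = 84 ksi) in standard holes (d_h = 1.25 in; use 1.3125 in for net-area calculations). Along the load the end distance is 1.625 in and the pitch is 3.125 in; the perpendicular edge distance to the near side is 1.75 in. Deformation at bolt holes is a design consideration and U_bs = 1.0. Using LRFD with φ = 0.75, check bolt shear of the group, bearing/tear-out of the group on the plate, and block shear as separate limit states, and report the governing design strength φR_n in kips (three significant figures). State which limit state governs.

64.8 kips (block shear governs)

Bolt shear: A_b = π·1.125²/4 = 0.994 in²; R_n = 84 × 0.994 × 4 × 1 = 334 kips → 0.75 × 334 = 250 kips.
Bearing: edge l_c = 1, r_n = 21 kips; interior l_c = 1.875, r_n = 39.38 kips; R_n = 21 + 3·39.38 = 139.1 kips → 104 kips.
Block shear: A_gv = 2.75, A_nv = 1.602, A_nt = 0.2734 in²; R_n = min(0.6F_uA_nv, 0.6F_yA_gv) + U_bs·F_u·A_nt = 86.41 kips → 64.8 kips.
Block shear governs: 64.8 kips.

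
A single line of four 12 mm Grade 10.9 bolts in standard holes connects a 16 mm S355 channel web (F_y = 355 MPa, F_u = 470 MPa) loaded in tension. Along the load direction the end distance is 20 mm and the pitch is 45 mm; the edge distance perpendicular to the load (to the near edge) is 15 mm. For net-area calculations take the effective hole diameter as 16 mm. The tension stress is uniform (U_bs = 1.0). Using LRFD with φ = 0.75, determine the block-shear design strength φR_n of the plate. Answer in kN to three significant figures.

374 kN

Shear plane L_v = 20 + 3·45 = 155 mm; A_gv = 155 × 16 = 2480 mm².
A_nv = (155 − 3.5·16) × 16 = 1584 mm².
A_nt = (15 − 0.5·16) × 16 = 112 mm².
0.6 F_u A_nv = 446.7 kN; 0.6 F_y A_gv = 528.2 kN → shear rupture governs the shear term.
R_n = 446.7 + 1.0 × 470 × 112 / 1000 = 499.3 kN.
Design strength φR_n = 0.75 × 499.3 = 374 kN.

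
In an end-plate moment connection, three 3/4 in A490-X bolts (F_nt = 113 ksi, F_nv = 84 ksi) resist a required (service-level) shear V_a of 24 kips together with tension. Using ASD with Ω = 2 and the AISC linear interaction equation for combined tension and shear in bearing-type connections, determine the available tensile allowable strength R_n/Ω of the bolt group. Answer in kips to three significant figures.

65.1 kips

A_b = π·0.75²/4 = 0.4418 in²; f_rv = 24 / (3 × 0.4418) = 18.11 ksi.
F'_nt = 1.3 F_nt − (Ω F_nt / F_nv) f_rv = 1.3·113 − (2·113/84)·18.11 = 98.18 ksi, capped at F_nt → F'_nt = 98.18 ksi.
R_n = F'_nt · A_b · n = 98.18 × 0.4418 × 3 = 130.1 kips.
Allowable strength R_n/Ω = 130.1 / 2 = 65.1 kips.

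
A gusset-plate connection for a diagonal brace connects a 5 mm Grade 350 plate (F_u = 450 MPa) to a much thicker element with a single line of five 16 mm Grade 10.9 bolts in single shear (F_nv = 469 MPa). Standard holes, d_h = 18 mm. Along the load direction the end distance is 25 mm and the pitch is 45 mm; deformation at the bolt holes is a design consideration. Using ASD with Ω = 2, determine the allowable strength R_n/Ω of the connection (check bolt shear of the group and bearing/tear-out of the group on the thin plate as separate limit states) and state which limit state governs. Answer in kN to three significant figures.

Bolt shear: A_b = π·16²/4 = 201.1 mm²; R_n = 469 × 201.1 × 5 × 1 / 1000 = 471.5 kN → 471.5 / 2 = 236 kN.
Bearing (1.2 l_c t F_u ≤ 2.4 d t F_u): upper limit = 2.4·16·5·450 / 1000 = 86.4 kN.
  Edge l_c = 25 − 18/2 = 16 → r_n = 43.2 kN; interior l_c = 45 − 18 = 27 → r_n = 72.9 kN.
  R_n,bearing = 1·43.2 + 4·72.9 = 334.8 kN → 334.8 / 2 = 167 kN.
Bearing governs: 167 kN.

167 kN (bearing governs)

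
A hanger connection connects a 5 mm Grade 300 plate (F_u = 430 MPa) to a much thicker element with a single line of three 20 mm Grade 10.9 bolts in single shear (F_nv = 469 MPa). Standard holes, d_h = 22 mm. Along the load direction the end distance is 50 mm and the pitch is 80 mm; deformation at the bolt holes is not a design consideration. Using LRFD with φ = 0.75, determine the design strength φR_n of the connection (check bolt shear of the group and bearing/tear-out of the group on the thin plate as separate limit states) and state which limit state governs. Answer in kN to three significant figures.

Bolt shear: A_b = π·20²/4 = 314.2 mm²; R_n = 469 × 314.2 × 3 × 1 / 1000 = 442 kN → 0.75 × 442 = 332 kN.
Bearing (1.5 l_c t F_u ≤ 3.0 d t F_u): upper limit = 3.0·20·5·430 / 1000 = 129 kN.
  Edge l_c = 50 − 22/2 = 39 → r_n = 125.8 kN; interior l_c = 80 − 22 = 58 → r_n = 129 kN.
  R_n,bearing = 1·125.8 + 2·129 = 383.8 kN → 0.75 × 383.8 = 288 kN.
Bearing governs: 288 kN.

288 kN (bearing governs)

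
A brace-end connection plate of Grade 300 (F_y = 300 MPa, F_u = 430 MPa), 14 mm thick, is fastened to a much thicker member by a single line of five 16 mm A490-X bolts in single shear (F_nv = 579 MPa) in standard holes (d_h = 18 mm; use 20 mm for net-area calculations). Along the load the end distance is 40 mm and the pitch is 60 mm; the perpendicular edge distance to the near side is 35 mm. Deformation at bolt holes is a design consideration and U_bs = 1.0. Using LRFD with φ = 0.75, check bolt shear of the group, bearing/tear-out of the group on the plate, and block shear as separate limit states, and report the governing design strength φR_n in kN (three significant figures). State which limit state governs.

Bolt shear: A_b = π·16²/4 = 201.1 mm²; R_n = 579 × 201.1 × 5 × 1 / 1000 = 582.1 kN → 0.75 × 582.1 = 437 kN.
Bearing: edge l_c = 31, r_n = 223.9 kN; interior l_c = 42, r_n = 231.2 kN; R_n = 223.9 + 4·231.2 = 1149 kN → 861 kN.
Block shear: A_gv = 3920, A_nv = 2660, A_nt = 350 mm²; R_n = min(0.6F_uA_nv, 0.6F_yA_gv) + U_bs·F_u·A_nt = 836.8 kN → 628 kN.
Bolt shear governs: 437 kN.

437 kN (bolt shear governs)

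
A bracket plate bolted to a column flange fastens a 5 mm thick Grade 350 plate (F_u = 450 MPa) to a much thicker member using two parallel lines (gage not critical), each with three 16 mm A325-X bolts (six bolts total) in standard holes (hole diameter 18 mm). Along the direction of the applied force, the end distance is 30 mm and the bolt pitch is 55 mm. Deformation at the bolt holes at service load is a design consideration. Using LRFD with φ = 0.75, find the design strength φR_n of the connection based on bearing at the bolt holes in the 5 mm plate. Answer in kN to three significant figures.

344 kN

Per bolt r_n = 1.2 l_c t F_u ≤ 2.4 d t F_u; upper limit = 2.4 × 16 × 5 × 450 / 1000 = 86.4 kN.
Edge bolt: l_c = 30 − 18/2 = 21 mm → 1.2 × 21 × 5 × 450 / 1000 = 56.7 → r_n = 56.7 kN.
Interior bolts: l_c = 55 − 18 = 37 mm → 1.2 × 37 × 5 × 450 / 1000 = 99.9 → r_n = 86.4 kN.
R_n = 2 × 56.7 + 4 × 86.4 = 459 kN.
Design strength φR_n = 0.75 × 459 = 344 kN.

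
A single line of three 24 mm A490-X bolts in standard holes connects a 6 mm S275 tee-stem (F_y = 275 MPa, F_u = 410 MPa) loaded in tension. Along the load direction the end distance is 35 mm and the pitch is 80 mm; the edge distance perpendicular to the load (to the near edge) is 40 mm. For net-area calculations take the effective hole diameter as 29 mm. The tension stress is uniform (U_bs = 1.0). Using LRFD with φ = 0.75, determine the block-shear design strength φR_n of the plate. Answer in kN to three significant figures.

Shear plane L_v = 35 + 2·80 = 195 mm; A_gv = 195 × 6 = 1170 mm².
A_nv = (195 − 2.5·29) × 6 = 735 mm².
A_nt = (40 − 0.5·29) × 6 = 153 mm².
0.6 F_u A_nv = 180.8 kN; 0.6 F_y A_gv = 193.1 kN → shear rupture governs the shear term.
R_n = 180.8 + 1.0 × 410 × 153 / 1000 = 243.5 kN.
Design strength φR_n = 0.75 × 243.5 = 183 kN.

183 kN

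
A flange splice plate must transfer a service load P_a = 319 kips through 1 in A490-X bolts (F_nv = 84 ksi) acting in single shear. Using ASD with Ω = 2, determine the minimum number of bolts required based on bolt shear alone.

A_b = π·1²/4 = 0.7854 in².
Per-bolt allowable strength R_n/Ω = 84 × 0.7854 × 1 / 2 = 32.99 kips.
n ≥ 319 / 32.99 = 9.671 → use 10 bolts.

10 bolts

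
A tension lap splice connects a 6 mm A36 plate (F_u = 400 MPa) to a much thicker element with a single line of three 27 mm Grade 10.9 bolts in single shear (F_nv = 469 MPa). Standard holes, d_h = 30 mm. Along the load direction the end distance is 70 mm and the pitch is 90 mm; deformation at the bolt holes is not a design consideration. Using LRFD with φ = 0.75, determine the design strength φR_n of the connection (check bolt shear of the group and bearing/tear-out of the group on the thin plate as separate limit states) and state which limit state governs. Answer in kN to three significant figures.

Bolt shear: A_b = π·27²/4 = 572.6 mm²; R_n = 469 × 572.6 × 3 × 1 / 1000 = 805.6 kN → 0.75 × 805.6 = 604 kN.
Bearing (1.5 l_c t F_u ≤ 3.0 d t F_u): upper limit = 3.0·27·6·400 / 1000 = 194.4 kN.
  Edge l_c = 70 − 30/2 = 55 → r_n = 194.4 kN; interior l_c = 90 − 30 = 60 → r_n = 194.4 kN.
  R_n,bearing = 1·194.4 + 2·194.4 = 583.2 kN → 0.75 × 583.2 = 437 kN.
Bearing governs: 437 kN.

437 kN (bearing governs)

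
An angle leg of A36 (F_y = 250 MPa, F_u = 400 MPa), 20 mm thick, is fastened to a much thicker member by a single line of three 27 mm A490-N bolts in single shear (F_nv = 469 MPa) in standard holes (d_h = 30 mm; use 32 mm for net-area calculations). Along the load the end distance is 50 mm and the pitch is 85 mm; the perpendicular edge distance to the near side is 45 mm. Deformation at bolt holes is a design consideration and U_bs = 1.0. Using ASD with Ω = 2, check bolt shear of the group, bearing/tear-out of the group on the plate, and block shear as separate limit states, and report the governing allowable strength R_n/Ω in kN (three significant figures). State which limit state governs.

403 kN (bolt shear governs)

Bolt shear: A_b = π·27²/4 = 572.6 mm²; R_n = 469 × 572.6 × 3 × 1 / 1000 = 805.6 kN → 805.6 / 2 = 403 kN.
Bearing: edge l_c = 35, r_n = 336 kN; interior l_c = 55, r_n = 518.4 kN; R_n = 336 + 2·518.4 = 1373 kN → 686 kN.
Block shear: A_gv = 4400, A_nv = 2800, A_nt = 580 mm²; R_n = min(0.6F_uA_nv, 0.6F_yA_gv) + U_bs·F_u·A_nt = 892 kN → 446 kN.
Bolt shear governs: 403 kN.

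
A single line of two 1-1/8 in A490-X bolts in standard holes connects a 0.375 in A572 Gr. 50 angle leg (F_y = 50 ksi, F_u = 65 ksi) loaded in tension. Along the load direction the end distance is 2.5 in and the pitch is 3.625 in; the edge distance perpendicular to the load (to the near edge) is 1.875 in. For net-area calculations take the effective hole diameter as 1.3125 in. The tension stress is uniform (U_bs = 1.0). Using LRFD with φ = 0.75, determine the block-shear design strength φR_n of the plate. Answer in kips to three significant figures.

Shear plane L_v = 2.5 + 1·3.625 = 6.125 in; A_gv = 6.125 × 0.375 = 2.297 in².
A_nv = (6.125 − 1.5·1.3125) × 0.375 = 1.559 in².
A_nt = (1.875 − 0.5·1.3125) × 0.375 = 0.457 in².
0.6 F_u A_nv = 60.79 kips; 0.6 F_y A_gv = 68.91 kips → shear rupture governs the shear term.
R_n = 60.79 + 1.0 × 65 × 0.457 = 90.49 kips.
Design strength φR_n = 0.75 × 90.49 = 67.9 kips.

67.9 kips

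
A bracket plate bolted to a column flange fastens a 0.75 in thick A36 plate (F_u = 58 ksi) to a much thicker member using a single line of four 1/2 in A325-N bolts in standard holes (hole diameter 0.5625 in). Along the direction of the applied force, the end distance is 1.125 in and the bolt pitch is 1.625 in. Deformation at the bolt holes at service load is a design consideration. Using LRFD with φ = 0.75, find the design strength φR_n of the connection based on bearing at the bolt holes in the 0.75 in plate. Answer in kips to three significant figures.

150 kips

Per bolt r_n = 1.2 l_c t F_u ≤ 2.4 d t F_u; upper limit = 2.4 × 0.5 × 0.75 × 58 = 52.2 kips.
Edge bolt: l_c = 1.125 − 0.5625/2 = 0.8438 in → 1.2 × 0.8438 × 0.75 × 58 = 44.04 → r_n = 44.04 kips.
Interior bolts: l_c = 1.625 − 0.5625 = 1.062 in → 1.2 × 1.062 × 0.75 × 58 = 55.46 → r_n = 52.2 kips.
R_n = 1 × 44.04 + 3 × 52.2 = 200.6 kips.
Design strength φR_n = 0.75 × 200.6 = 150 kips.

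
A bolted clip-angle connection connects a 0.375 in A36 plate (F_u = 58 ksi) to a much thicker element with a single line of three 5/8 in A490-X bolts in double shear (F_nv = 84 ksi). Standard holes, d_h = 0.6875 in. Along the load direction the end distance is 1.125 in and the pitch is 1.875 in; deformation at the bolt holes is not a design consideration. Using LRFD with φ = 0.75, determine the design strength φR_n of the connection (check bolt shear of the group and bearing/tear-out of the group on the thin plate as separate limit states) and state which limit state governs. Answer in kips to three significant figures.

77.2 kips (bearing governs)

Bolt shear: A_b = π·0.625²/4 = 0.3068 in²; R_n = 84 × 0.3068 × 3 × 2 = 154.6 kips → 0.75 × 154.6 = 116 kips.
Bearing (1.5 l_c t F_u ≤ 3.0 d t F_u): upper limit = 3.0·0.625·0.375·58 = 40.78 kips.
  Edge l_c = 1.125 − 0.6875/2 = 0.7812 → r_n = 25.49 kips; interior l_c = 1.875 − 0.6875 = 1.188 → r_n = 38.74 kips.
  R_n,bearing = 1·25.49 + 2·38.74 = 103 kips → 0.75 × 103 = 77.2 kips.
Bearing governs: 77.2 kips.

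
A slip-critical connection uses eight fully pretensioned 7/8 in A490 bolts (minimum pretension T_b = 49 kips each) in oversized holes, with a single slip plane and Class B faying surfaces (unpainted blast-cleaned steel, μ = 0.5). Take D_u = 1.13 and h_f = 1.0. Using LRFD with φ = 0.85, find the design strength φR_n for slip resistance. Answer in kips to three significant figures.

188 kips

R_n = μ · D_u · h_f · T_b · n_s · n_b = 0.5 × 1.13 × 1.0 × 49 × 1 × 8 = 221.5 kips.
Design strength φR_n = 0.85 × 221.5 = 188 kips.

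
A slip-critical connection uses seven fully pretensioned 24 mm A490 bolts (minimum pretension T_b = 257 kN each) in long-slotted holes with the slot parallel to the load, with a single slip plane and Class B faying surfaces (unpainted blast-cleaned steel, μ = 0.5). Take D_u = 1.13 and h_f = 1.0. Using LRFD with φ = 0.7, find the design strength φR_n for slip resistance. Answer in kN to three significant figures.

R_n = μ · D_u · h_f · T_b · n_s · n_b = 0.5 × 1.13 × 1.0 × 257 × 1 × 7 = 1016 kN.
Design strength φR_n = 0.7 × 1016 = 712 kN.

712 kN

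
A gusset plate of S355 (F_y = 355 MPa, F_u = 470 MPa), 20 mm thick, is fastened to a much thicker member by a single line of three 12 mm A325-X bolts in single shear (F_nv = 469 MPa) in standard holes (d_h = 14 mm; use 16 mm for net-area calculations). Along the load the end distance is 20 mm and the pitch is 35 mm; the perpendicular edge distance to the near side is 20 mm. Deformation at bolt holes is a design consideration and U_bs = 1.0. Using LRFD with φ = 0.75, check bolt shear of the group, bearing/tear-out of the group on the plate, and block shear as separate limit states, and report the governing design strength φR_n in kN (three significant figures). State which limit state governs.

Bolt shear: A_b = π·12²/4 = 113.1 mm²; R_n = 469 × 113.1 × 3 × 1 / 1000 = 159.1 kN → 0.75 × 159.1 = 119 kN.
Bearing: edge l_c = 13, r_n = 146.6 kN; interior l_c = 21, r_n = 236.9 kN; R_n = 146.6 + 2·236.9 = 620.4 kN → 465 kN.
Block shear: A_gv = 1800, A_nv = 1000, A_nt = 240 mm²; R_n = min(0.6F_uA_nv, 0.6F_yA_gv) + U_bs·F_u·A_nt = 394.8 kN → 296 kN.
Bolt shear governs: 119 kN.

119 kN (bolt shear governs)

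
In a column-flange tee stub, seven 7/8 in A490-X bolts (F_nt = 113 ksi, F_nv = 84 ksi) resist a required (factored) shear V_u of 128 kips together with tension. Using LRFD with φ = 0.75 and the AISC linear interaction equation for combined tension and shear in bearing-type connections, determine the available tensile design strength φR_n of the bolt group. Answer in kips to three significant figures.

A_b = π·0.875²/4 = 0.6013 in²; f_rv = 128 / (7 × 0.6013) = 30.41 ksi.
F'_nt = 1.3 F_nt − (F_nt / φF_nv) f_rv = 1.3·113 − (113/(0.75·84))·30.41 = 92.36 ksi, capped at F_nt → F'_nt = 92.36 ksi.
R_n = F'_nt · A_b · n = 92.36 × 0.6013 × 7 = 388.8 kips.
Design strength φR_n = 0.75 × 388.8 = 292 kips.

292 kips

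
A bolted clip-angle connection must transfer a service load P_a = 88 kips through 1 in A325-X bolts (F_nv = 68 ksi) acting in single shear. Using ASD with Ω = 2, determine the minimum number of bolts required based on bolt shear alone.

A_b = π·1²/4 = 0.7854 in².
Per-bolt allowable strength R_n/Ω = 68 × 0.7854 × 1 / 2 = 26.7 kips.
n ≥ 88 / 26.7 = 3.295 → use 4 bolts.

4 bolts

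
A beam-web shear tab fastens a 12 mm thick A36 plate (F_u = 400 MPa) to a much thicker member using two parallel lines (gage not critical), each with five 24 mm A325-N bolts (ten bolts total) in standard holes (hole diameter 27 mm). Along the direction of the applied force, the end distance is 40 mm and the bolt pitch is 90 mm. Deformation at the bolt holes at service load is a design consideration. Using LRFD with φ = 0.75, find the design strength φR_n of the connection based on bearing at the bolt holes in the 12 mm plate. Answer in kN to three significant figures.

1890 kN

Per bolt r_n = 1.2 l_c t F_u ≤ 2.4 d t F_u; upper limit = 2.4 × 24 × 12 × 400 / 1000 = 276.5 kN.
Edge bolt: l_c = 40 − 27/2 = 26.5 mm → 1.2 × 26.5 × 12 × 400 / 1000 = 152.6 → r_n = 152.6 kN.
Interior bolts: l_c = 90 − 27 = 63 mm → 1.2 × 63 × 12 × 400 / 1000 = 362.9 → r_n = 276.5 kN.
R_n = 2 × 152.6 + 8 × 276.5 = 2517 kN.
Design strength φR_n = 0.75 × 2517 = 1890 kN.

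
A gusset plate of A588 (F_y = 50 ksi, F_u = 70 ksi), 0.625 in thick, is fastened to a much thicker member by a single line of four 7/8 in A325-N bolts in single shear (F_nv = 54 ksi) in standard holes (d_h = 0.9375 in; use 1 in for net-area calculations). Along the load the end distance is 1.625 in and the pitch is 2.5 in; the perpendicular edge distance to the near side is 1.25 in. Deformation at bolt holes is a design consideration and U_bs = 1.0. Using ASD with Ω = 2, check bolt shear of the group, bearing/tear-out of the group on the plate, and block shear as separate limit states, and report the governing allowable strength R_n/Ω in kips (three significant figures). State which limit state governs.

64.9 kips (bolt shear governs)

Bolt shear: A_b = π·0.875²/4 = 0.6013 in²; R_n = 54 × 0.6013 × 4 × 1 = 129.9 kips → 129.9 / 2 = 64.9 kips.
Bearing: edge l_c = 1.156, r_n = 60.7 kips; interior l_c = 1.562, r_n = 82.03 kips; R_n = 60.7 + 3·82.03 = 306.8 kips → 153 kips.
Block shear: A_gv = 5.703, A_nv = 3.516, A_nt = 0.4688 in²; R_n = min(0.6F_uA_nv, 0.6F_yA_gv) + U_bs·F_u·A_nt = 180.5 kips → 90.2 kips.
Bolt shear governs: 64.9 kips.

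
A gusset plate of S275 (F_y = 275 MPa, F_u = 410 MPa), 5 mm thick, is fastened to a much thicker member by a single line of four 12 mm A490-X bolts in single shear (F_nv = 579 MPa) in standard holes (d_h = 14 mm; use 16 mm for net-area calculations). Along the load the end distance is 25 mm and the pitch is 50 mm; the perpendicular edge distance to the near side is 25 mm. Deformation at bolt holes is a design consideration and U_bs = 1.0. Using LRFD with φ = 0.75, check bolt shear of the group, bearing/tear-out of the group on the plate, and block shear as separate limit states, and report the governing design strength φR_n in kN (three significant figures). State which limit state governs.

134 kN (block shear governs)

Bolt shear: A_b = π·12²/4 = 113.1 mm²; R_n = 579 × 113.1 × 4 × 1 / 1000 = 261.9 kN → 0.75 × 261.9 = 196 kN.
Bearing: edge l_c = 18, r_n = 44.28 kN; interior l_c = 36, r_n = 59.04 kN; R_n = 44.28 + 3·59.04 = 221.4 kN → 166 kN.
Block shear: A_gv = 875, A_nv = 595, A_nt = 85 mm²; R_n = min(0.6F_uA_nv, 0.6F_yA_gv) + U_bs·F_u·A_nt = 179.2 kN → 134 kN.
Block shear governs: 134 kN.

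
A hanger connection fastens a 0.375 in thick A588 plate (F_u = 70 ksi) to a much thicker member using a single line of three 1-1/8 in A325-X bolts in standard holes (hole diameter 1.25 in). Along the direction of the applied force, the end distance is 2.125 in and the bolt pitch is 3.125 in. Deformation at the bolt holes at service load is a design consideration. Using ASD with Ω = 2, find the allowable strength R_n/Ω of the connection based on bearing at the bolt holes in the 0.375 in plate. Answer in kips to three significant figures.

Per bolt r_n = 1.2 l_c t F_u ≤ 2.4 d t F_u; upper limit = 2.4 × 1.125 × 0.375 × 70 = 70.88 kips.
Edge bolt: l_c = 2.125 − 1.25/2 = 1.5 in → 1.2 × 1.5 × 0.375 × 70 = 47.25 → r_n = 47.25 kips.
Interior bolts: l_c = 3.125 − 1.25 = 1.875 in → 1.2 × 1.875 × 0.375 × 70 = 59.06 → r_n = 59.06 kips.
R_n = 1 × 47.25 + 2 × 59.06 = 165.4 kips.
Allowable strength R_n/Ω = 165.4 / 2 = 82.7 kips.

82.7 kips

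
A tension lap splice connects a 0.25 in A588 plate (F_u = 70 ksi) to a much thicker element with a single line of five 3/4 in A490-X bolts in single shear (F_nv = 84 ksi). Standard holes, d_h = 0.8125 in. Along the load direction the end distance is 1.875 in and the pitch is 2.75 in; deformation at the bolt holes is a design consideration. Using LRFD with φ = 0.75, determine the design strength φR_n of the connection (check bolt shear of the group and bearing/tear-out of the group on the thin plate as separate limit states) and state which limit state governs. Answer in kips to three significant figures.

Bolt shear: A_b = π·0.75²/4 = 0.4418 in²; R_n = 84 × 0.4418 × 5 × 1 = 185.6 kips → 0.75 × 185.6 = 139 kips.
Bearing (1.2 l_c t F_u ≤ 2.4 d t F_u): upper limit = 2.4·0.75·0.25·70 = 31.5 kips.
  Edge l_c = 1.875 − 0.8125/2 = 1.469 → r_n = 30.84 kips; interior l_c = 2.75 − 0.8125 = 1.938 → r_n = 31.5 kips.
  R_n,bearing = 1·30.84 + 4·31.5 = 156.8 kips → 0.75 × 156.8 = 118 kips.
Bearing governs: 118 kips.

118 kips (bearing governs)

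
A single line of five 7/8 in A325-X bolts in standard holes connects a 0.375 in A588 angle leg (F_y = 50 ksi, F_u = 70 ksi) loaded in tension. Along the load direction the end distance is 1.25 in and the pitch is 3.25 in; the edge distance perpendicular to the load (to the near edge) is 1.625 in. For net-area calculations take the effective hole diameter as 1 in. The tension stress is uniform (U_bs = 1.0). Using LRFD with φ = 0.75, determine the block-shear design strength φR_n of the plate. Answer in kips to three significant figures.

137 kips

Shear plane L_v = 1.25 + 4·3.25 = 14.25 in; A_gv = 14.25 × 0.375 = 5.344 in².
A_nv = (14.25 − 4.5·1) × 0.375 = 3.656 in².
A_nt = (1.625 − 0.5·1) × 0.375 = 0.4219 in².
0.6 F_u A_nv = 153.6 kips; 0.6 F_y A_gv = 160.3 kips → shear rupture governs the shear term.
R_n = 153.6 + 1.0 × 70 × 0.4219 = 183.1 kips.
Design strength φR_n = 0.75 × 183.1 = 137 kips.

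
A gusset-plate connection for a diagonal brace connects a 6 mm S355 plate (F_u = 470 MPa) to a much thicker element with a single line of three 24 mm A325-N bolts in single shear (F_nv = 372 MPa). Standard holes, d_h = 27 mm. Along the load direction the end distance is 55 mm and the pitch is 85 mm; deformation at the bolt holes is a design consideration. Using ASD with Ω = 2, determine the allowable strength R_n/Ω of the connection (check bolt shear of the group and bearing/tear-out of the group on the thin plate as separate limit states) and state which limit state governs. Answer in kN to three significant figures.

233 kN (bearing governs)

Bolt shear: A_b = π·24²/4 = 452.4 mm²; R_n = 372 × 452.4 × 3 × 1 / 1000 = 504.9 kN → 504.9 / 2 = 252 kN.
Bearing (1.2 l_c t F_u ≤ 2.4 d t F_u): upper limit = 2.4·24·6·470 / 1000 = 162.4 kN.
  Edge l_c = 55 − 27/2 = 41.5 → r_n = 140.4 kN; interior l_c = 85 − 27 = 58 → r_n = 162.4 kN.
  R_n,bearing = 1·140.4 + 2·162.4 = 465.3 kN → 465.3 / 2 = 233 kN.
Bearing governs: 233 kN.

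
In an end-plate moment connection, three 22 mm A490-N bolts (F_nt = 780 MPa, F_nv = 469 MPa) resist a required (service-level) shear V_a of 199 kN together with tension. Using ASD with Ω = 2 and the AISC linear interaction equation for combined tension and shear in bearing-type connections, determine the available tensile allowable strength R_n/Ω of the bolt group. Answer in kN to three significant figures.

247 kN

A_b = π·22²/4 = 380.1 mm²; f_rv = 199 × 1000 / (3 × 380.1) = 174.5 MPa.
F'_nt = 1.3 F_nt − (Ω F_nt / F_nv) f_rv = 1.3·780 − (2·780/469)·174.5 = 433.6 MPa, capped at F_nt → F'_nt = 433.6 MPa.
R_n = F'_nt · A_b · n = 433.6 × 380.1 × 3 / 1000 = 494.4 kN.
Allowable strength R_n/Ω = 494.4 / 2 = 247 kN.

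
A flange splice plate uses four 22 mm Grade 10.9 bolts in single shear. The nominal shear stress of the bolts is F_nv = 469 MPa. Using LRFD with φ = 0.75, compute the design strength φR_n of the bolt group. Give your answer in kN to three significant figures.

A_b = π × 22² / 4 = 380.1 mm².
R_n = F_nv · A_b · n · n_s = 469 × 380.1 × 4 × 1 / 1000 = 713.1 kN.
Design strength φR_n = 0.75 × 713.1 = 535 kN.

535 kN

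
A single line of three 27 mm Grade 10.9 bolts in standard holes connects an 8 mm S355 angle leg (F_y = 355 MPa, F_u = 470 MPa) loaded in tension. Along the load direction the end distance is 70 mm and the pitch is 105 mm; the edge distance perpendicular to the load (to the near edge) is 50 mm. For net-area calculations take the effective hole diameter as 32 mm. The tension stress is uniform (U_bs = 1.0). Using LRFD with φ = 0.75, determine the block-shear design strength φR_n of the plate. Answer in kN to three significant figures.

434 kN

Shear plane L_v = 70 + 2·105 = 280 mm; A_gv = 280 × 8 = 2240 mm².
A_nv = (280 − 2.5·32) × 8 = 1600 mm².
A_nt = (50 − 0.5·32) × 8 = 272 mm².
0.6 F_u A_nv = 451.2 kN; 0.6 F_y A_gv = 477.1 kN → shear rupture governs the shear term.
R_n = 451.2 + 1.0 × 470 × 272 / 1000 = 579 kN.
Design strength φR_n = 0.75 × 579 = 434 kN.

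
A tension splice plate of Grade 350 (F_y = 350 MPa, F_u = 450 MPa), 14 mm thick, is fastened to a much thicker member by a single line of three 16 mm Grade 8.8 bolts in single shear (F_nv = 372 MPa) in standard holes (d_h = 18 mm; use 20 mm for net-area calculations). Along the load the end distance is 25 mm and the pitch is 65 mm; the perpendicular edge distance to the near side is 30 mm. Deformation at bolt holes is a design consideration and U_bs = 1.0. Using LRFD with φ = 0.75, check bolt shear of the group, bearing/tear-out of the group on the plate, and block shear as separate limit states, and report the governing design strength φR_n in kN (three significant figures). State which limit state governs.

168 kN (bolt shear governs)

Bolt shear: A_b = π·16²/4 = 201.1 mm²; R_n = 372 × 201.1 × 3 × 1 / 1000 = 224.4 kN → 0.75 × 224.4 = 168 kN.
Bearing: edge l_c = 16, r_n = 121 kN; interior l_c = 47, r_n = 241.9 kN; R_n = 121 + 2·241.9 = 604.8 kN → 454 kN.
Block shear: A_gv = 2170, A_nv = 1470, A_nt = 280 mm²; R_n = min(0.6F_uA_nv, 0.6F_yA_gv) + U_bs·F_u·A_nt = 522.9 kN → 392 kN.
Bolt shear governs: 168 kN.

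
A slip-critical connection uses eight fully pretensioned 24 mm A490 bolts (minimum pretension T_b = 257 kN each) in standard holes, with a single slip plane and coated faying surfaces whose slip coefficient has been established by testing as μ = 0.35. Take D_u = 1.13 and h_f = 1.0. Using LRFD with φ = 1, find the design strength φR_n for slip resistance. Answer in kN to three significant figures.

R_n = μ · D_u · h_f · T_b · n_s · n_b = 0.35 × 1.13 × 1.0 × 257 × 1 × 8 = 813.1 kN.
Design strength φR_n = 1 × 813.1 = 813 kN.

813 kN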